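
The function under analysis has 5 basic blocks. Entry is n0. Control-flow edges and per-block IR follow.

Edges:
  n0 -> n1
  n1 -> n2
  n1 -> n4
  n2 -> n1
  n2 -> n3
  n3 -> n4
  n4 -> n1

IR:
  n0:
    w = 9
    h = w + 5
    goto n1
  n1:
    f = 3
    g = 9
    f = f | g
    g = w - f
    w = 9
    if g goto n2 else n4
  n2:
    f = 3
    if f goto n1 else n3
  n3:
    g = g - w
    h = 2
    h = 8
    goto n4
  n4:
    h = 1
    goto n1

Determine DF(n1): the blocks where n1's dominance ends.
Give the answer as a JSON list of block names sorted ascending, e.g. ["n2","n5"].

idom tree: n1←n0 n2←n1 n3←n2 n4←n1
Join-block Dom:
  n1: preds {n0,n2,n4}: {n0} ∩ {n0,n1,n2} ∩ {n0,n1,n4} = {n0}; idom=n0
  n4: preds {n1,n3}: {n0,n1} ∩ {n0,n1,n2,n3} = {n0,n1}; idom=n1

Frontier:
  n1←n0: walk · to n0
  n1←n2: walk n2→n1 to n0
  n1←n4: walk n4→n1 to n0
  n4←n1: walk · to n1
  n4←n3: walk n3→n2 to n1
  DF(n0)=∅
  DF(n1)={n1}
  DF(n2)={n1,n4}
  DF(n3)={n4}
  DF(n4)={n1}

DF(n1) = ["n1"]

Answer: ["n1"]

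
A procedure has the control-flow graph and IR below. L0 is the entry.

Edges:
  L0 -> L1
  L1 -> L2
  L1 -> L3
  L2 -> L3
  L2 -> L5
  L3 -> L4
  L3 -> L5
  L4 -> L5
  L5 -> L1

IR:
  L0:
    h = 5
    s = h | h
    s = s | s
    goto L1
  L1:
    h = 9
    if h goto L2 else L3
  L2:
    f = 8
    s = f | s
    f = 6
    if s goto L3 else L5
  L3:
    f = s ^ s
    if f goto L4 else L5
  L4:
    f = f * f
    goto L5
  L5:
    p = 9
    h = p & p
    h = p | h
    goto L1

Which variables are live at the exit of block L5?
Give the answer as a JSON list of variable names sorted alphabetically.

def/use:
  L0: {h,s} / ∅
  L1: {h} / ∅
  L2: {f,s} / {s}
  L3: {f} / {s}
  L4: {f} / {f}
  L5: {h,p} / ∅

Live sets:
  L0 li=∅ lo={s}
  L1 li={s} lo={s}
  L2 li={s} lo={s}
  L3 li={s} lo={f,s}
  L4 li={f,s} lo={s}
  L5 li={s} lo={s}

live-out(L5) = ["s"]

Answer: ["s"]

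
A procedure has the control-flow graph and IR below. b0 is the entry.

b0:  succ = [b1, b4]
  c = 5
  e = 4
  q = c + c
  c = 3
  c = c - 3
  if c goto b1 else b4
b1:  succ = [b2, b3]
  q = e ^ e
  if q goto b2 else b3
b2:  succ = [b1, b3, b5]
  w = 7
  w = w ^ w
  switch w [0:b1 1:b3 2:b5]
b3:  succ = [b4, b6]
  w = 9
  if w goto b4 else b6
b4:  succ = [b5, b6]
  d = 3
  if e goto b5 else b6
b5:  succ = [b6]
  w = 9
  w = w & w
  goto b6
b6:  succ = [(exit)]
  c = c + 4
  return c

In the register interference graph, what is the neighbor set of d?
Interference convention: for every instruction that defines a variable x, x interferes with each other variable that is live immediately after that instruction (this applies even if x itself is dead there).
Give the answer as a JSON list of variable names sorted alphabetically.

def/use:
  b0: def={c,e,q} ue=∅
  b1: def={q} ue={e}
  b2: def={w} ue=∅
  b3: def={w} ue=∅
  b4: def={d} ue={e}
  b5: def={w} ue=∅
  b6: def={c} ue={c}

Liveness:
  b0: in=∅ out={c,e}
  b1: in={c,e} out={c,e}
  b2: in={c,e} out={c,e}
  b3: in={c,e} out={c,e}
  b4: in={c,e} out={c}
  b5: in={c} out={c}
  b6: in={c} out=∅

Interfere edges:
  c — {d,e,q,w}
  d — {c,e}
  e — {c,d,q,w}
  q — {c,e}
  w — {c,e}

N(d) = ["c", "e"]

Answer: ["c", "e"]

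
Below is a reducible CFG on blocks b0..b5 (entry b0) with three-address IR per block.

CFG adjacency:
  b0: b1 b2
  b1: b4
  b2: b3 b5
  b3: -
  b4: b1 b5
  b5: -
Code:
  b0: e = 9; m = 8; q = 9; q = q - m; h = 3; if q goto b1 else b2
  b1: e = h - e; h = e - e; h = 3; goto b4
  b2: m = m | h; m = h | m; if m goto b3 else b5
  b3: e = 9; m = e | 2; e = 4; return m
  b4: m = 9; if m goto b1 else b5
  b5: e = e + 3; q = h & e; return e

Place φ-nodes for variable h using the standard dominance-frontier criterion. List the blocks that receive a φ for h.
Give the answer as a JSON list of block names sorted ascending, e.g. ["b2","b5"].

Answer: ["b1", "b5"]

Derivation:
idom tree: b1←b0 b2←b0 b3←b2 b4←b1 b5←b0
Dom∩ at merges:
  b1: preds {b0,b4}: {b0} ∩ {b0,b1,b4} = {b0}; idom=b0
  b5: preds {b2,b4}: {b0,b2} ∩ {b0,b1,b4} = {b0}; idom=b0

DF derivation:
  join b1 pred b0: · stop@b0
  join b1 pred b4: b4→b1 stop@b0
  join b5 pred b2: b2 stop@b0
  join b5 pred b4: b4→b1 stop@b0
  b0: DF=∅
  b1: DF={b1,b5}
  b2: DF={b5}
  b3: DF=∅
  b4: DF={b1,b5}
  b5: DF=∅

φ for h: defs {b0,b1}
  DF⁺ = {b1,b5}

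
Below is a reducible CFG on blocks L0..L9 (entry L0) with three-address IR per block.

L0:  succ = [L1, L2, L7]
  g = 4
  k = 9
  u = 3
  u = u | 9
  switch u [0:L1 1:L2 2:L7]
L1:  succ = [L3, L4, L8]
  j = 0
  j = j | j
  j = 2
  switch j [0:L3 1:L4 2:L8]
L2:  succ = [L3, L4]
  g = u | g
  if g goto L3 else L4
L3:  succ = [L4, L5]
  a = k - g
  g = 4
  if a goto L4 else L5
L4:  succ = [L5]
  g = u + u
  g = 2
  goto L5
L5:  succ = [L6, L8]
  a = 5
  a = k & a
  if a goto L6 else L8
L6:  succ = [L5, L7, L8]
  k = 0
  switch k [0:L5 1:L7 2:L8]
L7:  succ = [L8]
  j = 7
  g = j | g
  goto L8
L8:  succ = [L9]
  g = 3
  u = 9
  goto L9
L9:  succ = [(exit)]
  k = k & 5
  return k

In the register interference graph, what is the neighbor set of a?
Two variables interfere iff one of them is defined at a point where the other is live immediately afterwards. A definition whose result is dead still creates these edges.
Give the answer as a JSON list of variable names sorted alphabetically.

Answer: ["g", "k", "u"]

Analysis:
Block summaries:
  L0 def {g,k,u} use ∅
  L1 def {j} use ∅
  L2 def {g} use {g,u}
  L3 def {a,g} use {g,k}
  L4 def {g} use {u}
  L5 def {a} use {k}
  L6 def {k} use ∅
  L7 def {g,j} use {g}
  L8 def {g,u} use ∅
  L9 def {k} use {k}

Backward fixpoint:
  L0: in=∅ out={g,k,u}
  L1: in={g,k,u} out={g,k,u}
  L2: in={g,k,u} out={g,k,u}
  L3: in={g,k,u} out={g,k,u}
  L4: in={k,u} out={g,k}
  L5: in={g,k} out={g,k}
  L6: in={g} out={g,k}
  L7: in={g,k} out={k}
  L8: in={k} out={k}
  L9: in={k} out=∅

Interference:
  a — {g,k,u}
  g — {a,j,k,u}
  j — {g,k,u}
  k — {a,g,j,u}
  u — {a,g,j,k}

N(a) = ["g", "k", "u"]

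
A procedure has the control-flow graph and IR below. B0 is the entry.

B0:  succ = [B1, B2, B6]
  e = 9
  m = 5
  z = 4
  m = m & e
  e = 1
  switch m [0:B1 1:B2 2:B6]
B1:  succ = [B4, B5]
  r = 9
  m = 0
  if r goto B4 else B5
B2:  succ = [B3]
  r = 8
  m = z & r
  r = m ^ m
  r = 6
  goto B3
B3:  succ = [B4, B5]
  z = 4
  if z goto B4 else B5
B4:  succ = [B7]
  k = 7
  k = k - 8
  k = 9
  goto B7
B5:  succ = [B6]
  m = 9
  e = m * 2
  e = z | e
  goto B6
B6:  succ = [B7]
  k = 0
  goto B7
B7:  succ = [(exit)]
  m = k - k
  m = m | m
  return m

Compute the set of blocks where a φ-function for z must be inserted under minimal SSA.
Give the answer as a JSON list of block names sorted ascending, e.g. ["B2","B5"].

idom tree: B1←B0 B2←B0 B3←B2 B4←B0 B5←B0 B6←B0 B7←B0
Dom at joins:
  B4: preds {B1,B3}: {B0,B1} ∩ {B0,B2,B3} = {B0}; idom=B0
  B5: preds {B1,B3}: {B0,B1} ∩ {B0,B2,B3} = {B0}; idom=B0
  B6: preds {B0,B5}: {B0} ∩ {B0,B5} = {B0}; idom=B0
  B7: preds {B4,B6}: {B0,B4} ∩ {B0,B6} = {B0}; idom=B0

Frontier:
  B4←B1: walk B1 to B0
  B4←B3: walk B3→B2 to B0
  B5←B1: walk B1 to B0
  B5←B3: walk B3→B2 to B0
  B6←B0: walk · to B0
  B6←B5: walk B5 to B0
  B7←B4: walk B4 to B0
  B7←B6: walk B6 to B0
  B0 → ∅
  B1 → {B4,B5}
  B2 → {B4,B5}
  B3 → {B4,B5}
  B4 → {B7}
  B5 → {B6}
  B6 → {B7}
  B7 → ∅

φ for z: defs {B0,B3}
  DF⁺ = {B4,B5,B6,B7}

Answer: ["B4", "B5", "B6", "B7"]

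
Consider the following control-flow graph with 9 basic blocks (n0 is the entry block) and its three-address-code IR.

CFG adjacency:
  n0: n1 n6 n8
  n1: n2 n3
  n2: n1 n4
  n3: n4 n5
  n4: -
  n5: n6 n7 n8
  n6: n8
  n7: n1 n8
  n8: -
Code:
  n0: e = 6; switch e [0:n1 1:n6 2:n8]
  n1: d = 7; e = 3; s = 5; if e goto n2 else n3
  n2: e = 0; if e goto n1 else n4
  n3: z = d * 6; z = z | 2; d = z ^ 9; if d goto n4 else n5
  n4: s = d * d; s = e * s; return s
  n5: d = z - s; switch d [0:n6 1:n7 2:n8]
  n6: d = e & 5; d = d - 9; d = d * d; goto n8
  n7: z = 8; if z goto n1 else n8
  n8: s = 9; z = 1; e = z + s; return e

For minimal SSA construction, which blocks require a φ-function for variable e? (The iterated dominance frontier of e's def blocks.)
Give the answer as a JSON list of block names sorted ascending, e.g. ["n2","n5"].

idom tree: n1←n0 n2←n1 n3←n1 n4←n1 n5←n3 n6←n0 n7←n5 n8←n0
Dom at joins:
  n1: preds {n0,n2,n7}: {n0} ∩ {n0,n1,n2} ∩ {n0,n1,n3,n5,n7} = {n0}; idom=n0
  n4: preds {n2,n3}: {n0,n1,n2} ∩ {n0,n1,n3} = {n0,n1}; idom=n1
  n6: preds {n0,n5}: {n0} ∩ {n0,n1,n3,n5} = {n0}; idom=n0
  n8: preds {n0,n5,n6,n7}: {n0} ∩ {n0,n1,n3,n5} ∩ {n0,n6} ∩ {n0,n1,n3,n5,n7} = {n0}; idom=n0

Frontier:
  join n1 pred n0: · stop@n0
  join n1 pred n2: n2→n1 stop@n0
  join n1 pred n7: n7→n5→n3→n1 stop@n0
  join n4 pred n2: n2 stop@n1
  join n4 pred n3: n3 stop@n1
  join n6 pred n0: · stop@n0
  join n6 pred n5: n5→n3→n1 stop@n0
  join n8 pred n0: · stop@n0
  join n8 pred n5: n5→n3→n1 stop@n0
  join n8 pred n6: n6 stop@n0
  join n8 pred n7: n7→n5→n3→n1 stop@n0
  n0: DF=∅
  n1: DF={n1,n6,n8}
  n2: DF={n1,n4}
  n3: DF={n1,n4,n6,n8}
  n4: DF=∅
  n5: DF={n1,n6,n8}
  n6: DF={n8}
  n7: DF={n1,n8}
  n8: DF=∅

φ for e: defs {n0,n1,n2,n8}
  DF⁺ = {n1,n4,n6,n8}

Answer: ["n1", "n4", "n6", "n8"]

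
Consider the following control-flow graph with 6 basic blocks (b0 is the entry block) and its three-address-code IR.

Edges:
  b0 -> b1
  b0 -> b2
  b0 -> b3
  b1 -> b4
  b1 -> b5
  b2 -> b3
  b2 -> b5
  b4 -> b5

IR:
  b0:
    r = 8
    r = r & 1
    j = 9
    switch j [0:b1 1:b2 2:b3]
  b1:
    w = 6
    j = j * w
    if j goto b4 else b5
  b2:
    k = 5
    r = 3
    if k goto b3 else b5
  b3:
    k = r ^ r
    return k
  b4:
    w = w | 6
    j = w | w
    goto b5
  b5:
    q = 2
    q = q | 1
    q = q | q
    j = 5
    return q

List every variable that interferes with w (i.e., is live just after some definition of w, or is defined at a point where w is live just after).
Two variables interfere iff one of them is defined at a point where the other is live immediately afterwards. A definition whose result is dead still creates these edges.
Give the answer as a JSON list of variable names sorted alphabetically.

Per-block:
  b0: {j,r} / ∅
  b1: {j,w} / {j}
  b2: {k,r} / ∅
  b3: {k} / {r}
  b4: {j,w} / {w}
  b5: {j,q} / ∅

Liveness:
  b0: in=∅ out={j,r}
  b1: in={j} out={w}
  b2: in=∅ out={r}
  b3: in={r} out=∅
  b4: in={w} out=∅
  b5: in=∅ out=∅

Interference:
  j: {q,r,w}
  k: {r}
  q: {j}
  r: {j,k}
  w: {j}

N(w) = ["j"]

Answer: ["j"]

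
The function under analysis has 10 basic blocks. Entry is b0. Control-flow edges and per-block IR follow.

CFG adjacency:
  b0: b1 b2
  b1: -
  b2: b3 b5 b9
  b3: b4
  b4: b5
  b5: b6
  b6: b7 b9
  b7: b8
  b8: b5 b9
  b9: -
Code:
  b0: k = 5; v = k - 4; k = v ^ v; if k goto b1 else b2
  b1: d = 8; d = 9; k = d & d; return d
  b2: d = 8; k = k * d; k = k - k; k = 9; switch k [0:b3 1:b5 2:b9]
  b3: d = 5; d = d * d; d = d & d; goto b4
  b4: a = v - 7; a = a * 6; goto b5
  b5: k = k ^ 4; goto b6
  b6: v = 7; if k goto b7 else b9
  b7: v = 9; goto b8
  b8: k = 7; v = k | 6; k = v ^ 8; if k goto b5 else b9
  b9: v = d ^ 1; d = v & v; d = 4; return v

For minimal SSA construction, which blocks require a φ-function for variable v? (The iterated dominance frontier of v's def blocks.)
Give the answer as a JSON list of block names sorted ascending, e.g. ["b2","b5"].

Answer: ["b5", "b9"]

Derivation:
idom tree: b1←b0 b2←b0 b3←b2 b4←b3 b5←b2 b6←b5 b7←b6 b8←b7 b9←b2
Join-block Dom:
  b5: preds {b2,b4,b8}: {b0,b2} ∩ {b0,b2,b3,b4} ∩ {b0,b2,b5,b6,b7,b8} = {b0,b2}; idom=b2
  b9: preds {b2,b6,b8}: {b0,b2} ∩ {b0,b2,b5,b6} ∩ {b0,b2,b5,b6,b7,b8} = {b0,b2}; idom=b2

DF derivation:
  join b5 pred b2: · stop@b2
  join b5 pred b4: b4→b3 stop@b2
  join b5 pred b8: b8→b7→b6→b5 stop@b2
  join b9 pred b2: · stop@b2
  join b9 pred b6: b6→b5 stop@b2
  join b9 pred b8: b8→b7→b6→b5 stop@b2
  b0 → ∅
  b1 → ∅
  b2 → ∅
  b3 → {b5}
  b4 → {b5}
  b5 → {b5,b9}
  b6 → {b5,b9}
  b7 → {b5,b9}
  b8 → {b5,b9}
  b9 → ∅

φ for v: defs {b0,b6,b7,b8,b9}
  DF⁺ = {b5,b9}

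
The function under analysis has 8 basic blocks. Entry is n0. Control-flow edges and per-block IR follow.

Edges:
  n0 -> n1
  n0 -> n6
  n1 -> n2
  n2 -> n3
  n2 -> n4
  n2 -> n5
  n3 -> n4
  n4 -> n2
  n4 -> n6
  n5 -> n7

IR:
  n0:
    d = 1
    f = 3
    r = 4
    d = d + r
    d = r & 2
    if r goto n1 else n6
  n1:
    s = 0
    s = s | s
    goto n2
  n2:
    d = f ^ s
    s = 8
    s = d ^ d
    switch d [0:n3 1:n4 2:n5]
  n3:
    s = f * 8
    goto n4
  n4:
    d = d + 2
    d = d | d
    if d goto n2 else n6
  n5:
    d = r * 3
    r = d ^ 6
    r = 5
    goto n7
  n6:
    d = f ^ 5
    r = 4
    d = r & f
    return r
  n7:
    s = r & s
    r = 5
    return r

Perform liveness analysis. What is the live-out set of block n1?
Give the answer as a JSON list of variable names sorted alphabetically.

Answer: ["f", "r", "s"]

Analysis:
Per-block:
  n0: {d,f,r} / ∅
  n1: {s} / ∅
  n2: {d,s} / {f,s}
  n3: {s} / {f}
  n4: {d} / {d}
  n5: {d,r} / {r}
  n6: {d,r} / {f}
  n7: {r,s} / {r,s}

Live sets:
  n0 li=∅ lo={f,r}
  n1 li={f,r} lo={f,r,s}
  n2 li={f,r,s} lo={d,f,r,s}
  n3 li={d,f,r} lo={d,f,r,s}
  n4 li={d,f,r,s} lo={f,r,s}
  n5 li={r,s} lo={r,s}
  n6 li={f} lo=∅
  n7 li={r,s} lo=∅

live-out(n1) = ["f", "r", "s"]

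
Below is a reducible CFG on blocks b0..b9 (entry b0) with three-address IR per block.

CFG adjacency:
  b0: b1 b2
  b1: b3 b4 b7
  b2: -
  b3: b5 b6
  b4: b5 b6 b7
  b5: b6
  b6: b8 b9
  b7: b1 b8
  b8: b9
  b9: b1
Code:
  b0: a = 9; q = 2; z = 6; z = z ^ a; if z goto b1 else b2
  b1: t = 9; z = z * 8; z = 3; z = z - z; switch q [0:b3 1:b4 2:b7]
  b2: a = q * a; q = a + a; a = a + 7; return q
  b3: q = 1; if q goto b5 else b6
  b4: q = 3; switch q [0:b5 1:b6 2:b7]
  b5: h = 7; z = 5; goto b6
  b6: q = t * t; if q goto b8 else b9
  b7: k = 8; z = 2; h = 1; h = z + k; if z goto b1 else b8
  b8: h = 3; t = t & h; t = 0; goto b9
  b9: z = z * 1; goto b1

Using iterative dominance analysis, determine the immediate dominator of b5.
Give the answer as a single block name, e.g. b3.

Answer: b1

Analysis:
idom tree: b1←b0 b2←b0 b3←b1 b4←b1 b5←b1 b6←b1 b7←b1 b8←b1 b9←b1
Dom∩ at merges:
  b1: preds {b0,b7,b9}: {b0} ∩ {b0,b1,b7} ∩ {b0,b1,b9} = {b0}; idom=b0
  b5: preds {b3,b4}: {b0,b1,b3} ∩ {b0,b1,b4} = {b0,b1}; idom=b1
  b6: preds {b3,b4,b5}: {b0,b1,b3} ∩ {b0,b1,b4} ∩ {b0,b1,b5} = {b0,b1}; idom=b1
  b7: preds {b1,b4}: {b0,b1} ∩ {b0,b1,b4} = {b0,b1}; idom=b1
  b8: preds {b6,b7}: {b0,b1,b6} ∩ {b0,b1,b7} = {b0,b1}; idom=b1
  b9: preds {b6,b8}: {b0,b1,b6} ∩ {b0,b1,b8} = {b0,b1}; idom=b1

idom(b5) = b1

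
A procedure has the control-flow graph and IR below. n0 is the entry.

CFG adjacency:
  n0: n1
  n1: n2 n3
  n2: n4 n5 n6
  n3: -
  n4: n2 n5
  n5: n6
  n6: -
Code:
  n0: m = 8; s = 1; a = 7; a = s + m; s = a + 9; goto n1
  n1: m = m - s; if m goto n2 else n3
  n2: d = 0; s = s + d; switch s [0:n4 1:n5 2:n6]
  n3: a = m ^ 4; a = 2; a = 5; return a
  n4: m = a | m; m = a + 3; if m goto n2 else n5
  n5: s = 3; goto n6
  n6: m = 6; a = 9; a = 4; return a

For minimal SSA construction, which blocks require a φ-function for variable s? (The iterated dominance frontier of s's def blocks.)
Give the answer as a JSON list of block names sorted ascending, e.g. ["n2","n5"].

Answer: ["n2", "n6"]

Derivation:
idom tree: n1←n0 n2←n1 n3←n1 n4←n2 n5←n2 n6←n2
Join-block Dom:
  n2: preds {n1,n4}: {n0,n1} ∩ {n0,n1,n2,n4} = {n0,n1}; idom=n1
  n5: preds {n2,n4}: {n0,n1,n2} ∩ {n0,n1,n2,n4} = {n0,n1,n2}; idom=n2
  n6: preds {n2,n5}: {n0,n1,n2} ∩ {n0,n1,n2,n5} = {n0,n1,n2}; idom=n2

DF derivation:
  join n2 pred n1: · stop@n1
  join n2 pred n4: n4→n2 stop@n1
  join n5 pred n2: · stop@n2
  join n5 pred n4: n4 stop@n2
  join n6 pred n2: · stop@n2
  join n6 pred n5: n5 stop@n2
  DF(n0)=∅
  DF(n1)=∅
  DF(n2)={n2}
  DF(n3)=∅
  DF(n4)={n2,n5}
  DF(n5)={n6}
  DF(n6)=∅

φ for s: defs {n0,n2,n5}
  DF⁺ = {n2,n6}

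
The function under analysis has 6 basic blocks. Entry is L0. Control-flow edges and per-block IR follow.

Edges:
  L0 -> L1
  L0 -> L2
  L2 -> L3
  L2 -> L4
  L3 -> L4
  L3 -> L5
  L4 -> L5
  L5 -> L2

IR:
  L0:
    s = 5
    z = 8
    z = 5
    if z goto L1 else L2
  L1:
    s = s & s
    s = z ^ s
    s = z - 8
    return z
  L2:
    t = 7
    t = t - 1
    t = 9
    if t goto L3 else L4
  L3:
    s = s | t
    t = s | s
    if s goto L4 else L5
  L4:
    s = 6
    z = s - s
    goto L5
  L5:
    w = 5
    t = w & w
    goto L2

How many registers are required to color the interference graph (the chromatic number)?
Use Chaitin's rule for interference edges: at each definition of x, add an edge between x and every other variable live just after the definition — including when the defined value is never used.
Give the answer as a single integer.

Answer: 2

Derivation:
Per-block:
  L0 def {s,z} use ∅
  L1 def {s} use {s,z}
  L2 def {t} use ∅
  L3 def {s,t} use {s,t}
  L4 def {s,z} use ∅
  L5 def {t,w} use ∅

Backward fixpoint:
  L0: in=∅ out={s,z}
  L1: in={s,z} out=∅
  L2: in={s} out={s,t}
  L3: in={s,t} out={s}
  L4: in=∅ out={s}
  L5: in={s} out={s}

Interfere edges:
  s — {t,w,z}
  t — {s}
  w — {s}
  z — {s}

Registers:
  lower bound: {s,t} mutually conflict ⇒ χ ≥ 2
  2-colouring: r0={s}  r1={t,w,z}
  χ = 2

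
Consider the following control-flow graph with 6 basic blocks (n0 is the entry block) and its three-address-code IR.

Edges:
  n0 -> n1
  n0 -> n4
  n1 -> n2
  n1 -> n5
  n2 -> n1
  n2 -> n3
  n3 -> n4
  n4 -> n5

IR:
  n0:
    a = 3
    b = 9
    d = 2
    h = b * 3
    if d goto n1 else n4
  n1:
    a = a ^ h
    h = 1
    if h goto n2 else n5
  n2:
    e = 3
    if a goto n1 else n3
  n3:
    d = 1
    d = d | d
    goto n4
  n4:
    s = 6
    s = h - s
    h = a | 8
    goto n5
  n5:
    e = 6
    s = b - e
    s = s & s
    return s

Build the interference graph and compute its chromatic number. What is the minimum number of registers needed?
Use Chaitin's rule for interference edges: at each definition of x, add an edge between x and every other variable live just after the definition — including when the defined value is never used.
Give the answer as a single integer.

Block summaries:
  n0 def {a,b,d,h} use ∅
  n1 def {a,h} use {a,h}
  n2 def {e} use {a}
  n3 def {d} use ∅
  n4 def {h,s} use {a,h}
  n5 def {e,s} use {b}

Backward fixpoint:
  n0: in=∅ out={a,b,h}
  n1: in={a,b,h} out={a,b,h}
  n2: in={a,b,h} out={a,b,h}
  n3: in={a,b,h} out={a,b,h}
  n4: in={a,b,h} out={b}
  n5: in={b} out=∅

Interference:
  a↔{b,d,e,h,s}
  b↔{a,d,e,h,s}
  d↔{a,b,h}
  e↔{a,b,h}
  h↔{a,b,d,e,s}
  s↔{a,b,h}

Colouring:
  clique {a,b,d,h} ⇒ need ≥ 4
  4-colouring: c0={a}  c1={b}  c2={h}  c3={d,e,s}
  χ = 4

Answer: 4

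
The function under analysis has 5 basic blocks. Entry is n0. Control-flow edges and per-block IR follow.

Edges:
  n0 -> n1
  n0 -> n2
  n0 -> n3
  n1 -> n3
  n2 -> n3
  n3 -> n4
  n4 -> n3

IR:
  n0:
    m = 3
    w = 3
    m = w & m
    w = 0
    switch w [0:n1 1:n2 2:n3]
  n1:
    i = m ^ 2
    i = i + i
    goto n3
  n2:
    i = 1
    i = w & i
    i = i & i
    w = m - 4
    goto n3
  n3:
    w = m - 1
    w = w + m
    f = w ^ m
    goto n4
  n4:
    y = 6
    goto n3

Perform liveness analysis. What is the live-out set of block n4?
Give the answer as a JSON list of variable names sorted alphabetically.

Block summaries:
  n0 def {m,w} use ∅
  n1 def {i} use {m}
  n2 def {i,w} use {m,w}
  n3 def {f,w} use {m}
  n4 def {y} use ∅

Backward fixpoint:
  n0 li=∅ lo={m,w}
  n1 li={m} lo={m}
  n2 li={m,w} lo={m}
  n3 li={m} lo={m}
  n4 li={m} lo={m}

live-out(n4) = ["m"]

Answer: ["m"]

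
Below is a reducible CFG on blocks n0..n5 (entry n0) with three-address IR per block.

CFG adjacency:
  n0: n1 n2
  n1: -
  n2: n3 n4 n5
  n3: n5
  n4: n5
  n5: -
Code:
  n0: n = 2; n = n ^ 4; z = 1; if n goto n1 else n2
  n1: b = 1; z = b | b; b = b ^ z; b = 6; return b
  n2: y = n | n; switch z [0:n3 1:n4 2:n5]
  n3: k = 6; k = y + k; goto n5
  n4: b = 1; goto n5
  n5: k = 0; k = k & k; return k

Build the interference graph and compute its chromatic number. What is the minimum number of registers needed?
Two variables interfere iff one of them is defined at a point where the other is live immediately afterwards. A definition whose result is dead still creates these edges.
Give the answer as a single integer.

Answer: 2

Working:
Block summaries:
  n0: {n,z} / ∅
  n1: {b,z} / ∅
  n2: {y} / {n,z}
  n3: {k} / {y}
  n4: {b} / ∅
  n5: {k} / ∅

Backward fixpoint:
  n0: in=∅ out={n,z}
  n1: in=∅ out=∅
  n2: in={n,z} out={y}
  n3: in={y} out=∅
  n4: in=∅ out=∅
  n5: in=∅ out=∅

Interference:
  b: {z}
  k: {y}
  n: {z}
  y: {k,z}
  z: {b,n,y}

Registers:
  lower bound: {b,z} mutually conflict ⇒ χ ≥ 2
  assign b→r1 k→r0 n→r1 y→r1 z→r0 — no edge inside a register ⇒ χ ≤ 2
  χ = 2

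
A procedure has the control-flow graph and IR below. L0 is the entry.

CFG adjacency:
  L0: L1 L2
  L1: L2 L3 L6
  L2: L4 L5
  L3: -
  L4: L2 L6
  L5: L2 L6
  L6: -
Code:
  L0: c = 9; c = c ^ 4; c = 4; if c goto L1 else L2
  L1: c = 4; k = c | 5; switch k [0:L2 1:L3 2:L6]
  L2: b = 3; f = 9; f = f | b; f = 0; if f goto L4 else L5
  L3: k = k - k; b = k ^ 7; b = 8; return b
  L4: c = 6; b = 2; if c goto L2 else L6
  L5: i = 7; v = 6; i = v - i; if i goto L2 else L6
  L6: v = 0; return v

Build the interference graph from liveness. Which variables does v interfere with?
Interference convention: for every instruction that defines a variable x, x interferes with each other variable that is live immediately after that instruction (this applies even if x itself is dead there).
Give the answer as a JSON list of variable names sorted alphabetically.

Answer: ["i"]

Analysis:
def/use:
  L0: def={c} ue=∅
  L1: def={c,k} ue=∅
  L2: def={b,f} ue=∅
  L3: def={b,k} ue={k}
  L4: def={b,c} ue=∅
  L5: def={i,v} ue=∅
  L6: def={v} ue=∅

Liveness:
  L0 li=∅ lo=∅
  L1 li=∅ lo={k}
  L2 li=∅ lo=∅
  L3 li={k} lo=∅
  L4 li=∅ lo=∅
  L5 li=∅ lo=∅
  L6 li=∅ lo=∅

Interfere edges:
  b: {c,f}
  c: {b}
  f: {b}
  i: {v}
  k: ∅
  v: {i}

N(v) = ["i"]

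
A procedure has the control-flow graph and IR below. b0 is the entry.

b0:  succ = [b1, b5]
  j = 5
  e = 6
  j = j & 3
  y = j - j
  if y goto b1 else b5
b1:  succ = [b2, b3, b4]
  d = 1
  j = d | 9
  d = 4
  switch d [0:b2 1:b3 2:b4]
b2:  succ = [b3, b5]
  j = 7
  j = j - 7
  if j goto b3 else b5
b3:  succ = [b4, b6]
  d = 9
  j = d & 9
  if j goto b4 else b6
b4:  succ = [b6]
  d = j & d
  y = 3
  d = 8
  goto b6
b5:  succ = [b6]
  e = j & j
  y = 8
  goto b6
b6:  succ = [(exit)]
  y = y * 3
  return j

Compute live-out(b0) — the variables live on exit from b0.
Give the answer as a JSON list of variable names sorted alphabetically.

Answer: ["j", "y"]

Working:
Block summaries:
  b0: {e,j,y} / ∅
  b1: {d,j} / ∅
  b2: {j} / ∅
  b3: {d,j} / ∅
  b4: {d,y} / {d,j}
  b5: {e,y} / {j}
  b6: {y} / {j,y}

Live sets:
  b0: in=∅ out={j,y}
  b1: in={y} out={d,j,y}
  b2: in={y} out={j,y}
  b3: in={y} out={d,j,y}
  b4: in={d,j} out={j,y}
  b5: in={j} out={j,y}
  b6: in={j,y} out=∅

live-out(b0) = ["j", "y"]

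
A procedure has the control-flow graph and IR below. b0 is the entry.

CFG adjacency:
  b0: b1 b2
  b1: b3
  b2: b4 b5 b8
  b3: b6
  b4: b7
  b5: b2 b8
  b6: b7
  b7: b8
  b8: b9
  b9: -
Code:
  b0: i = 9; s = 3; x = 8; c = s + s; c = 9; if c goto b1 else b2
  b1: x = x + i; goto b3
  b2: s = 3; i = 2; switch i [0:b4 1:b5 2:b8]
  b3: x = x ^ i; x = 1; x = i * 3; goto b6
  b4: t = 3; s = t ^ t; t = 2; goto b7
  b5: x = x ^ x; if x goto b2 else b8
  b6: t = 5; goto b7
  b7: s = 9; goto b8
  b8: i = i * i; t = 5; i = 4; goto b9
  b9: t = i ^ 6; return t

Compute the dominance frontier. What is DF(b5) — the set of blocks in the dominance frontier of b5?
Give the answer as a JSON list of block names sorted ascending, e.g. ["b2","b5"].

Answer: ["b2", "b8"]

Derivation:
idom tree: b1←b0 b2←b0 b3←b1 b4←b2 b5←b2 b6←b3 b7←b0 b8←b0 b9←b8
Join-block Dom:
  b2: preds {b0,b5}: {b0} ∩ {b0,b2,b5} = {b0}; idom=b0
  b7: preds {b4,b6}: {b0,b2,b4} ∩ {b0,b1,b3,b6} = {b0}; idom=b0
  b8: preds {b2,b5,b7}: {b0,b2} ∩ {b0,b2,b5} ∩ {b0,b7} = {b0}; idom=b0

DF derivation:
  b2←b0: walk · to b0
  b2←b5: walk b5→b2 to b0
  b7←b4: walk b4→b2 to b0
  b7←b6: walk b6→b3→b1 to b0
  b8←b2: walk b2 to b0
  b8←b5: walk b5→b2 to b0
  b8←b7: walk b7 to b0
  b0: DF=∅
  b1: DF={b7}
  b2: DF={b2,b7,b8}
  b3: DF={b7}
  b4: DF={b7}
  b5: DF={b2,b8}
  b6: DF={b7}
  b7: DF={b8}
  b8: DF=∅
  b9: DF=∅

DF(b5) = ["b2", "b8"]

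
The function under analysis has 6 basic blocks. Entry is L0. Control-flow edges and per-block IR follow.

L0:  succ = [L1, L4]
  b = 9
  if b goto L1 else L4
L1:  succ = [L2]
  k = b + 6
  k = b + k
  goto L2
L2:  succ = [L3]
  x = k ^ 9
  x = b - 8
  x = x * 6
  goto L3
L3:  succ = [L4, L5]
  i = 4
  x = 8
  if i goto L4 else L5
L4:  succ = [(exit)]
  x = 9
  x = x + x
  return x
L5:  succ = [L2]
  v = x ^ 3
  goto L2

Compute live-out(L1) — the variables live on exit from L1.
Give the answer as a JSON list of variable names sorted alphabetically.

Answer: ["b", "k"]

Derivation:
Block summaries:
  L0: {b} / ∅
  L1: {k} / {b}
  L2: {x} / {b,k}
  L3: {i,x} / ∅
  L4: {x} / ∅
  L5: {v} / {x}

Backward fixpoint:
  L0: in=∅ out={b}
  L1: in={b} out={b,k}
  L2: in={b,k} out={b,k}
  L3: in={b,k} out={b,k,x}
  L4: in=∅ out=∅
  L5: in={b,k,x} out={b,k}

live-out(L1) = ["b", "k"]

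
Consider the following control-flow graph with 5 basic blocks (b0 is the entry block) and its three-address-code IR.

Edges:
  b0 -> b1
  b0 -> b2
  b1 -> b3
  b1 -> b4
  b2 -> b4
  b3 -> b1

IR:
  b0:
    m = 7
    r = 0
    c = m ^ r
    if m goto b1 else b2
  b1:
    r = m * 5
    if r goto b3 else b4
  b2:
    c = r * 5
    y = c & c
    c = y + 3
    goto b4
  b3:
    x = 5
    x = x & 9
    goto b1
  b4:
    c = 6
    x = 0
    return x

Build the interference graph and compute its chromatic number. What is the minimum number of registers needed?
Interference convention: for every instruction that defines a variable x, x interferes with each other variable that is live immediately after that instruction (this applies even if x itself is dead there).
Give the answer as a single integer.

Answer: 3

Analysis:
def/use:
  b0: {c,m,r} / ∅
  b1: {r} / {m}
  b2: {c,y} / {r}
  b3: {x} / ∅
  b4: {c,x} / ∅

Liveness:
  live b0: ∅→{m,r}
  live b1: {m}→{m}
  live b2: {r}→∅
  live b3: {m}→{m}
  live b4: ∅→∅

Conflict graph:
  c — {m,r}
  m — {c,r,x}
  r — {c,m}
  x — {m}
  y — ∅

Registers:
  clique {c,m,r} ⇒ need ≥ 3
  3-colouring: r0={m,y}  r1={c,x}  r2={r}
  χ = 3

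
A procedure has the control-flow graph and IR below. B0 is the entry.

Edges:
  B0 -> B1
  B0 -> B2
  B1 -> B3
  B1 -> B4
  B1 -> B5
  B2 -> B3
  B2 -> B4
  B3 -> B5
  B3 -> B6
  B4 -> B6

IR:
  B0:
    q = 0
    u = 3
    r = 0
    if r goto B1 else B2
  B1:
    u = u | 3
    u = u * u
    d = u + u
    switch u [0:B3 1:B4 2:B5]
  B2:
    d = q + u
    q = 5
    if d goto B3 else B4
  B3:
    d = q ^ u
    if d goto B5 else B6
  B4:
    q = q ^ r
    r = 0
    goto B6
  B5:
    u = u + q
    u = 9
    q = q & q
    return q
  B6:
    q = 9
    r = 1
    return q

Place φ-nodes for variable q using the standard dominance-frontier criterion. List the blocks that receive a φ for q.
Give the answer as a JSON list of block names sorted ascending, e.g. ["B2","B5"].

Answer: ["B3", "B4", "B5", "B6"]

Working:
idom tree: B1←B0 B2←B0 B3←B0 B4←B0 B5←B0 B6←B0
Dom at joins:
  B3: preds {B1,B2}: {B0,B1} ∩ {B0,B2} = {B0}; idom=B0
  B4: preds {B1,B2}: {B0,B1} ∩ {B0,B2} = {B0}; idom=B0
  B5: preds {B1,B3}: {B0,B1} ∩ {B0,B3} = {B0}; idom=B0
  B6: preds {B3,B4}: {B0,B3} ∩ {B0,B4} = {B0}; idom=B0

DF walk-up:
  B3←B1: walk B1 to B0
  B3←B2: walk B2 to B0
  B4←B1: walk B1 to B0
  B4←B2: walk B2 to B0
  B5←B1: walk B1 to B0
  B5←B3: walk B3 to B0
  B6←B3: walk B3 to B0
  B6←B4: walk B4 to B0
  B0 → ∅
  B1 → {B3,B4,B5}
  B2 → {B3,B4}
  B3 → {B5,B6}
  B4 → {B6}
  B5 → ∅
  B6 → ∅

φ for q: defs {B0,B2,B4,B5,B6}
  DF⁺ = {B3,B4,B5,B6}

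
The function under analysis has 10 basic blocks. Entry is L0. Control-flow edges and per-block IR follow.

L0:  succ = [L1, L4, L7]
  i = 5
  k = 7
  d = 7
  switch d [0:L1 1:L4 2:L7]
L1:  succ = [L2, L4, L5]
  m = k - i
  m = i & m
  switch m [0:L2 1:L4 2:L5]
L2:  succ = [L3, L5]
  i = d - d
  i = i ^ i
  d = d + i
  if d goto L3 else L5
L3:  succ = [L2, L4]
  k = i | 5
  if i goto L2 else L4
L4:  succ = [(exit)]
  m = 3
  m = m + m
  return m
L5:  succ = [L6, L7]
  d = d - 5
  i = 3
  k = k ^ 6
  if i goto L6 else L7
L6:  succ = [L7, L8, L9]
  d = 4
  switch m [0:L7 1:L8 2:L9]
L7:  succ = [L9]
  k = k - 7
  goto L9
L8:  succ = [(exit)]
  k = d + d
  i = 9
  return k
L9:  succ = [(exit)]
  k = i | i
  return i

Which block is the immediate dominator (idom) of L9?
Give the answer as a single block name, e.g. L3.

idom tree: L1←L0 L2←L1 L3←L2 L4←L0 L5←L1 L6←L5 L7←L0 L8←L6 L9←L0
Dom∩ at merges:
  L2: preds {L1,L3}: {L0,L1} ∩ {L0,L1,L2,L3} = {L0,L1}; idom=L1
  L4: preds {L0,L1,L3}: {L0} ∩ {L0,L1} ∩ {L0,L1,L2,L3} = {L0}; idom=L0
  L5: preds {L1,L2}: {L0,L1} ∩ {L0,L1,L2} = {L0,L1}; idom=L1
  L7: preds {L0,L5,L6}: {L0} ∩ {L0,L1,L5} ∩ {L0,L1,L5,L6} = {L0}; idom=L0
  L9: preds {L6,L7}: {L0,L1,L5,L6} ∩ {L0,L7} = {L0}; idom=L0

idom(L9) = L0

Answer: L0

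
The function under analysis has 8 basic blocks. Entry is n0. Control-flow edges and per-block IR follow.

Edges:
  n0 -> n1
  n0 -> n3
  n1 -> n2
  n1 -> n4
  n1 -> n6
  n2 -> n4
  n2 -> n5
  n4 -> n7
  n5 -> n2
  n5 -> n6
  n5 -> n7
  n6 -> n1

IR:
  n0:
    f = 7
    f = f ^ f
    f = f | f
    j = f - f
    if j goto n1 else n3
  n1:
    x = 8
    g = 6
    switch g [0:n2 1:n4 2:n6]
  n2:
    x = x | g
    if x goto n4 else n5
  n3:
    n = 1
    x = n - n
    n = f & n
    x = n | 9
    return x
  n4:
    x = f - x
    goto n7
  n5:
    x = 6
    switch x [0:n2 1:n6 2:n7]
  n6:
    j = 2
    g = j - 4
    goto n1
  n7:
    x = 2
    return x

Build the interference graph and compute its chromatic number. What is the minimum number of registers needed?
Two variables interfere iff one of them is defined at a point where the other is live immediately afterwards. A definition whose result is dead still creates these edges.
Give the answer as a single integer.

Answer: 3

Derivation:
def/use:
  n0: {f,j} / ∅
  n1: {g,x} / ∅
  n2: {x} / {g,x}
  n3: {n,x} / {f}
  n4: {x} / {f,x}
  n5: {x} / ∅
  n6: {g,j} / ∅
  n7: {x} / ∅

Backward fixpoint:
  n0 li=∅ lo={f}
  n1 li={f} lo={f,g,x}
  n2 li={f,g,x} lo={f,g,x}
  n3 li={f} lo=∅
  n4 li={f,x} lo=∅
  n5 li={f,g} lo={f,g,x}
  n6 li={f} lo={f}
  n7 li=∅ lo=∅

Interfere edges:
  f — {g,j,n,x}
  g — {f,x}
  j — {f}
  n — {f,x}
  x — {f,g,n}

Colouring:
  lower bound: {f,g,x} mutually conflict ⇒ χ ≥ 3
  assign f→r0 g→r2 j→r1 n→r2 x→r1 — no edge inside a register ⇒ χ ≤ 3
  χ = 3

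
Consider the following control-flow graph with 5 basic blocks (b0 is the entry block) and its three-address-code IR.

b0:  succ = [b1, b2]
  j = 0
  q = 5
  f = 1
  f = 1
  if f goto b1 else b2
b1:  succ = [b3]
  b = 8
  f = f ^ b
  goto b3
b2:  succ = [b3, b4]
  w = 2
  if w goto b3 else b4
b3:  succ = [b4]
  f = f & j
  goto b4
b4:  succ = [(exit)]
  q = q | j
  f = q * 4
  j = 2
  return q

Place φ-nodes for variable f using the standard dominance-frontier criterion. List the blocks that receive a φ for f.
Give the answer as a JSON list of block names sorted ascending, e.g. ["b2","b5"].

Answer: ["b3", "b4"]

Derivation:
idom tree: b1←b0 b2←b0 b3←b0 b4←b0
Dom at joins:
  b3: preds {b1,b2}: {b0,b1} ∩ {b0,b2} = {b0}; idom=b0
  b4: preds {b2,b3}: {b0,b2} ∩ {b0,b3} = {b0}; idom=b0

DF derivation:
  b3←b1: walk b1 to b0
  b3←b2: walk b2 to b0
  b4←b2: walk b2 to b0
  b4←b3: walk b3 to b0
  DF(b0)=∅
  DF(b1)={b3}
  DF(b2)={b3,b4}
  DF(b3)={b4}
  DF(b4)=∅

φ for f: defs {b0,b1,b3,b4}
  DF⁺ = {b3,b4}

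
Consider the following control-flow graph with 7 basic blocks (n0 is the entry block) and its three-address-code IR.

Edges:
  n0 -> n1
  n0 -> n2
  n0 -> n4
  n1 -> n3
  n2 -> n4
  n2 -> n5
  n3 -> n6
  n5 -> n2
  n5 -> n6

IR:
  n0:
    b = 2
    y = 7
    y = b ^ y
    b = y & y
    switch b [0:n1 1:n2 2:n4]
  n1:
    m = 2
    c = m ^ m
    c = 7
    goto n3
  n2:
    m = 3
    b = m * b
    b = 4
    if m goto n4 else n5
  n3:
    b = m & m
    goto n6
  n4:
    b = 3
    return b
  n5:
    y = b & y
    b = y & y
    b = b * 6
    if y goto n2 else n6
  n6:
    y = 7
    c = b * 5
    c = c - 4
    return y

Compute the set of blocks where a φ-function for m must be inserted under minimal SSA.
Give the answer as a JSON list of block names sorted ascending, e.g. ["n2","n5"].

idom tree: n1←n0 n2←n0 n3←n1 n4←n0 n5←n2 n6←n0
Join-block Dom:
  n2: preds {n0,n5}: {n0} ∩ {n0,n2,n5} = {n0}; idom=n0
  n4: preds {n0,n2}: {n0} ∩ {n0,n2} = {n0}; idom=n0
  n6: preds {n3,n5}: {n0,n1,n3} ∩ {n0,n2,n5} = {n0}; idom=n0

DF derivation:
  join n2 pred n0: · stop@n0
  join n2 pred n5: n5→n2 stop@n0
  join n4 pred n0: · stop@n0
  join n4 pred n2: n2 stop@n0
  join n6 pred n3: n3→n1 stop@n0
  join n6 pred n5: n5→n2 stop@n0
  DF(n0)=∅
  DF(n1)={n6}
  DF(n2)={n2,n4,n6}
  DF(n3)={n6}
  DF(n4)=∅
  DF(n5)={n2,n6}
  DF(n6)=∅

φ for m: defs {n1,n2}
  DF⁺ = {n2,n4,n6}

Answer: ["n2", "n4", "n6"]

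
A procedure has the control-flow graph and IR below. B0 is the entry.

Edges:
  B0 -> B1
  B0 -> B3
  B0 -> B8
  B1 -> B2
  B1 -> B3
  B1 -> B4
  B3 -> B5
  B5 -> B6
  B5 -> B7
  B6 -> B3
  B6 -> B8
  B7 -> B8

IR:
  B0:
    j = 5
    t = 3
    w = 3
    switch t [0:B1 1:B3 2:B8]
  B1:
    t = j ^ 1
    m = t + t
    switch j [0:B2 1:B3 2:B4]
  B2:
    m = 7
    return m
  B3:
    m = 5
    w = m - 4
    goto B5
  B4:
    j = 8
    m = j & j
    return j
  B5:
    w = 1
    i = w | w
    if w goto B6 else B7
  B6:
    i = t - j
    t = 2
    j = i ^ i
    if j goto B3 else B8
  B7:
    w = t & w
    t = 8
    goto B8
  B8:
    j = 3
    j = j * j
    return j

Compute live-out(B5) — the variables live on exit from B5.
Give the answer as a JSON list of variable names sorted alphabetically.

Answer: ["j", "t", "w"]

Analysis:
Per-block:
  B0 def {j,t,w} use ∅
  B1 def {m,t} use {j}
  B2 def {m} use ∅
  B3 def {m,w} use ∅
  B4 def {j,m} use ∅
  B5 def {i,w} use ∅
  B6 def {i,j,t} use {j,t}
  B7 def {t,w} use {t,w}
  B8 def {j} use ∅

Backward fixpoint:
  B0 li=∅ lo={j,t}
  B1 li={j} lo={j,t}
  B2 li=∅ lo=∅
  B3 li={j,t} lo={j,t}
  B4 li=∅ lo=∅
  B5 li={j,t} lo={j,t,w}
  B6 li={j,t} lo={j,t}
  B7 li={t,w} lo=∅
  B8 li=∅ lo=∅

live-out(B5) = ["j", "t", "w"]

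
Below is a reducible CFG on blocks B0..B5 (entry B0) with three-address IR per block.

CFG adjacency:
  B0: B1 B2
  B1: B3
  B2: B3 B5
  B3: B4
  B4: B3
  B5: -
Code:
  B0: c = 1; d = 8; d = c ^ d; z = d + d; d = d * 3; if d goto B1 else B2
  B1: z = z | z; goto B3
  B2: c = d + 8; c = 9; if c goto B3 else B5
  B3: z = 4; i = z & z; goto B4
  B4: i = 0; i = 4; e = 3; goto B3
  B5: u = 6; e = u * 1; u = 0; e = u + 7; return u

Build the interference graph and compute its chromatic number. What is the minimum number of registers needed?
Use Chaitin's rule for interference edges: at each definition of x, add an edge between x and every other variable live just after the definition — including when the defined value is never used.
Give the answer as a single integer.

Answer: 2

Analysis:
def/use:
  B0: def={c,d,z} ue=∅
  B1: def={z} ue={z}
  B2: def={c} ue={d}
  B3: def={i,z} ue=∅
  B4: def={e,i} ue=∅
  B5: def={e,u} ue=∅

Liveness:
  B0 li=∅ lo={d,z}
  B1 li={z} lo=∅
  B2 li={d} lo=∅
  B3 li=∅ lo=∅
  B4 li=∅ lo=∅
  B5 li=∅ lo=∅

Conflict graph:
  c — {d}
  d — {c,z}
  e — {u}
  i — ∅
  u — {e}
  z — {d}

Chromatic number:
  lower bound: {c,d} mutually conflict ⇒ χ ≥ 2
  assign c→R1 d→R0 e→R0 i→R0 u→R1 z→R1 — no edge inside a register ⇒ χ ≤ 2
  χ = 2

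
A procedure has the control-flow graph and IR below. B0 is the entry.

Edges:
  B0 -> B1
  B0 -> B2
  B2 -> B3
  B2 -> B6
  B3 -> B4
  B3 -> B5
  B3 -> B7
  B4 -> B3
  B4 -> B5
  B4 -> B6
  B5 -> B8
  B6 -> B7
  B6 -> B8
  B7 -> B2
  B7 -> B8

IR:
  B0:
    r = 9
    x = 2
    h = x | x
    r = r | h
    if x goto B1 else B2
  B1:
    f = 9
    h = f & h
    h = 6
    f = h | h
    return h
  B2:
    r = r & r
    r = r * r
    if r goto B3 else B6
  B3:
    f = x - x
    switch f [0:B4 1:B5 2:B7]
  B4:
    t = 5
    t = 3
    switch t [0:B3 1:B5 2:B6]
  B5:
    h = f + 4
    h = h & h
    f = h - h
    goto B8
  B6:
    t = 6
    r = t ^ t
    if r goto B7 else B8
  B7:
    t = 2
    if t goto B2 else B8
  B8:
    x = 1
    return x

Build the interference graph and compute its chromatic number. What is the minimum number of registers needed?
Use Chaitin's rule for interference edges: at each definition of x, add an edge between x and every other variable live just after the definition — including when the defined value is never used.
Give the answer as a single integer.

def/use:
  B0: def={h,r,x} ue=∅
  B1: def={f,h} ue={h}
  B2: def={r} ue={r}
  B3: def={f} ue={x}
  B4: def={t} ue=∅
  B5: def={f,h} ue={f}
  B6: def={r,t} ue=∅
  B7: def={t} ue=∅
  B8: def={x} ue=∅

Backward fixpoint:
  B0: in=∅ out={h,r,x}
  B1: in={h} out=∅
  B2: in={r,x} out={r,x}
  B3: in={r,x} out={f,r,x}
  B4: in={f,r,x} out={f,r,x}
  B5: in={f} out=∅
  B6: in={x} out={r,x}
  B7: in={r,x} out={r,x}
  B8: in=∅ out=∅

Interference:
  f: {h,r,t,x}
  h: {f,r,x}
  r: {f,h,t,x}
  t: {f,r,x}
  x: {f,h,r,t}

Chromatic number:
  lower bound: {f,h,r,x} mutually conflict ⇒ χ ≥ 4
  assign f→c0 h→c3 r→c1 t→c3 x→c2 — no edge inside a register ⇒ χ ≤ 4
  χ = 4

Answer: 4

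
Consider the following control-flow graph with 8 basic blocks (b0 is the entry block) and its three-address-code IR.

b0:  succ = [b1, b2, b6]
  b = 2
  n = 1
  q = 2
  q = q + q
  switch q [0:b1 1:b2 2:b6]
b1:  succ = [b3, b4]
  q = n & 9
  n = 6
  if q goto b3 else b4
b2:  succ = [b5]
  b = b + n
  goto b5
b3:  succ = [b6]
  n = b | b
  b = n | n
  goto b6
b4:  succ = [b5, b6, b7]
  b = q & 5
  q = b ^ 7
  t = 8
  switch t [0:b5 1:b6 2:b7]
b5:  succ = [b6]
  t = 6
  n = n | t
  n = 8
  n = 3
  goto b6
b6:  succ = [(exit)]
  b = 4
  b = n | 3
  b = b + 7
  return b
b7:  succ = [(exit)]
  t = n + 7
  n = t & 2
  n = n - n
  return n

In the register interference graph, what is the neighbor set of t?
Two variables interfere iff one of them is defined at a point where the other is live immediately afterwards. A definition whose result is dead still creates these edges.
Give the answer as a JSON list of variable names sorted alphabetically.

Block summaries:
  b0: {b,n,q} / ∅
  b1: {n,q} / {n}
  b2: {b} / {b,n}
  b3: {b,n} / {b}
  b4: {b,q,t} / {q}
  b5: {n,t} / {n}
  b6: {b} / {n}
  b7: {n,t} / {n}

Liveness:
  b0: in=∅ out={b,n}
  b1: in={b,n} out={b,n,q}
  b2: in={b,n} out={n}
  b3: in={b} out={n}
  b4: in={n,q} out={n}
  b5: in={n} out={n}
  b6: in={n} out=∅
  b7: in={n} out=∅

Conflict graph:
  b: {n,q}
  n: {b,q,t}
  q: {b,n}
  t: {n}

N(t) = ["n"]

Answer: ["n"]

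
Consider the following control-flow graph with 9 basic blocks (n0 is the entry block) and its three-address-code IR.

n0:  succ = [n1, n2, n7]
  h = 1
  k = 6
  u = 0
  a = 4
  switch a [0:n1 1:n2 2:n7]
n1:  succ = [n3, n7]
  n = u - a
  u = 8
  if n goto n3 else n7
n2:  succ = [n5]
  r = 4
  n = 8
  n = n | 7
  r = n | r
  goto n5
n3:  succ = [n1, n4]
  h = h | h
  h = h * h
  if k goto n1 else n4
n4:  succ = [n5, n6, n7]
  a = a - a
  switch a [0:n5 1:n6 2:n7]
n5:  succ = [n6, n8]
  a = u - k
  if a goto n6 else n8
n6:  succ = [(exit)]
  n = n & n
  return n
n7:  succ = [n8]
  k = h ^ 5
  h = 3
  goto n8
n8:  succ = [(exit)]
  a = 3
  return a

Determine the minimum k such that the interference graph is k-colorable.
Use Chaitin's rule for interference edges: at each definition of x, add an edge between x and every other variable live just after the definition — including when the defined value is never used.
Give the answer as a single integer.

Per-block:
  n0 def {a,h,k,u} use ∅
  n1 def {n,u} use {a,u}
  n2 def {n,r} use ∅
  n3 def {h} use {h,k}
  n4 def {a} use {a}
  n5 def {a} use {k,u}
  n6 def {n} use {n}
  n7 def {h,k} use {h}
  n8 def {a} use ∅

Backward fixpoint:
  n0: in=∅ out={a,h,k,u}
  n1: in={a,h,k,u} out={a,h,k,n,u}
  n2: in={k,u} out={k,n,u}
  n3: in={a,h,k,n,u} out={a,h,k,n,u}
  n4: in={a,h,k,n,u} out={h,k,n,u}
  n5: in={k,n,u} out={n}
  n6: in={n} out=∅
  n7: in={h} out=∅
  n8: in=∅ out=∅

Interfere edges:
  a — {h,k,n,u}
  h — {a,k,n,u}
  k — {a,h,n,r,u}
  n — {a,h,k,r,u}
  r — {k,n,u}
  u — {a,h,k,n,r}

Colouring:
  clique {a,h,k,n,u} ⇒ need ≥ 5
  5-colouring: c0={k}  c1={n}  c2={u}  c3={a,r}  c4={h}
  χ = 5

Answer: 5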